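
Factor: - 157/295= - 5^(-1)*59^( - 1)*157^1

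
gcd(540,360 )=180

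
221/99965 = 221/99965=0.00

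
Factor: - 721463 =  - 17^1*31^1*37^2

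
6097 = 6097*1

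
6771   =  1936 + 4835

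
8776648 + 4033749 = 12810397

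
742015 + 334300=1076315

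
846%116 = 34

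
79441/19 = 79441/19 = 4181.11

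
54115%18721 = 16673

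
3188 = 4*797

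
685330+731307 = 1416637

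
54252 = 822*66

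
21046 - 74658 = -53612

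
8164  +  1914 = 10078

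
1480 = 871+609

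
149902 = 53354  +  96548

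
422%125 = 47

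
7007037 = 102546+6904491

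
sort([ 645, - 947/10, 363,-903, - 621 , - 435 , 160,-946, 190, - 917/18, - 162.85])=[ - 946, - 903, - 621, - 435 ,-162.85,  -  947/10, - 917/18, 160,190, 363 , 645]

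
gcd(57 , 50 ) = 1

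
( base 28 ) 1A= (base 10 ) 38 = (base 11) 35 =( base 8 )46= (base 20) 1i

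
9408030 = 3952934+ 5455096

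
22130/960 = 2213/96= 23.05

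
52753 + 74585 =127338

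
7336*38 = 278768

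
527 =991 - 464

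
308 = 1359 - 1051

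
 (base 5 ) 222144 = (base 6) 100035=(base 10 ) 7799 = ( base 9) 11625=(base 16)1E77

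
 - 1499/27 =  - 1499/27 = - 55.52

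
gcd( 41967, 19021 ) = 1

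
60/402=10/67 =0.15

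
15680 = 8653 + 7027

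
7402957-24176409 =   -  16773452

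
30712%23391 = 7321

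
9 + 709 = 718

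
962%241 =239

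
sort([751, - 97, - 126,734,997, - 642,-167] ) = [-642, - 167, - 126, - 97, 734, 751, 997]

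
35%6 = 5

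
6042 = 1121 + 4921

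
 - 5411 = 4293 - 9704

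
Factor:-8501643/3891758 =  - 2^( - 1)*3^2*13^(-1 )*43^( - 1)*59^(-2 )*617^1*1531^1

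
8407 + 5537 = 13944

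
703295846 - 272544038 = 430751808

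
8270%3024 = 2222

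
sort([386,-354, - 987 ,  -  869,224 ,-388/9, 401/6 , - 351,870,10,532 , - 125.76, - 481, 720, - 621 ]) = [ - 987  , - 869, - 621 ,-481, - 354, - 351 , -125.76, - 388/9,10 , 401/6,224,386, 532 , 720, 870 ]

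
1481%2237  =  1481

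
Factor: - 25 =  - 5^2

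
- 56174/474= - 119 + 116/237=- 118.51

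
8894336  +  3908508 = 12802844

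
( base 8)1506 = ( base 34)OM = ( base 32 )q6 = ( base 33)pd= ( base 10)838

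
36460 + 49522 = 85982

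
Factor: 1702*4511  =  7677722 = 2^1*13^1*23^1*37^1 * 347^1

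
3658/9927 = 3658/9927 =0.37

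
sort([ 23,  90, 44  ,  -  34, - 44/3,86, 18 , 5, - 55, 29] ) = [ - 55,- 34, - 44/3,5 , 18, 23,29,  44,86,90]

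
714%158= 82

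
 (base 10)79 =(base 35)29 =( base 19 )43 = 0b1001111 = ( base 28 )2n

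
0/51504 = 0 = 0.00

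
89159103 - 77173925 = 11985178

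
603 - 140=463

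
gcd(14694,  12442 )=2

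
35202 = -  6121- - 41323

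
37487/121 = 37487/121 = 309.81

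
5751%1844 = 219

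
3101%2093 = 1008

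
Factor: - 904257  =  -3^3*107^1*313^1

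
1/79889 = 1/79889= 0.00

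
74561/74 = 74561/74 = 1007.58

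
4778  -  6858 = -2080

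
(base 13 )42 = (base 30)1O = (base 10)54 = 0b110110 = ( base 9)60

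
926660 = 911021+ 15639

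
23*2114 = 48622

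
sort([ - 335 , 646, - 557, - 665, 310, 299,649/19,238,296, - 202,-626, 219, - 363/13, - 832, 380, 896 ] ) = [ - 832,  -  665 , -626, - 557 ,- 335, - 202, - 363/13,649/19,  219 , 238, 296, 299, 310, 380,646,896] 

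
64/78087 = 64/78087= 0.00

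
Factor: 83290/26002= 41645/13001 = 5^1*8329^1*13001^( - 1) 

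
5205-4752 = 453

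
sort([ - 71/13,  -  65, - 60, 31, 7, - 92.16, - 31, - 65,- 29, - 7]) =[ - 92.16, -65, - 65,-60, - 31,-29 ,- 7, - 71/13,  7,31] 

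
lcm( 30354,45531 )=91062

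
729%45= 9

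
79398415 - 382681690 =-303283275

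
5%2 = 1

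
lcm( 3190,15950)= 15950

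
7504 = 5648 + 1856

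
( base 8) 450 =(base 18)G8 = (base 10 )296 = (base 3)101222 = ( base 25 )BL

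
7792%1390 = 842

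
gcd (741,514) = 1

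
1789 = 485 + 1304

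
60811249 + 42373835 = 103185084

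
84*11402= 957768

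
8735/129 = 67+ 92/129 = 67.71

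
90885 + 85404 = 176289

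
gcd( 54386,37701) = 71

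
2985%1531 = 1454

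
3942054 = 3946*999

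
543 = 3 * 181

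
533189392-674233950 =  - 141044558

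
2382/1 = 2382 = 2382.00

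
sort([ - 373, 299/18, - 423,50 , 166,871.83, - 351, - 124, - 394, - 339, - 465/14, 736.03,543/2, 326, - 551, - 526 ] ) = [ - 551, - 526, - 423, - 394,-373, - 351,  -  339 , - 124, - 465/14, 299/18, 50, 166, 543/2, 326 , 736.03, 871.83 ] 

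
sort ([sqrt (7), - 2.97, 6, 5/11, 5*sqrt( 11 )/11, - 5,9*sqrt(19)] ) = [- 5, - 2.97,5/11, 5*sqrt( 11 ) /11,sqrt( 7),6, 9*sqrt( 19)]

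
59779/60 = 59779/60 = 996.32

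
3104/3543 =3104/3543 = 0.88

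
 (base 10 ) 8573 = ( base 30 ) 9FN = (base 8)20575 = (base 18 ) 1885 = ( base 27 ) bke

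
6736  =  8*842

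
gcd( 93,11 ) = 1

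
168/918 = 28/153 = 0.18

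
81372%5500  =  4372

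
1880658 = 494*3807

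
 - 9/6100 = -9/6100 = - 0.00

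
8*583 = 4664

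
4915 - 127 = 4788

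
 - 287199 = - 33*8703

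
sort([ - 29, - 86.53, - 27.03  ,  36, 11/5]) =[ - 86.53, - 29, - 27.03, 11/5, 36 ]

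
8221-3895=4326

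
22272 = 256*87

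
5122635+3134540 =8257175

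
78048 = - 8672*( - 9 )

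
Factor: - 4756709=-4756709^1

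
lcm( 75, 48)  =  1200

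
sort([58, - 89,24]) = [ - 89,24,58]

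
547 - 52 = 495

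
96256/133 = 723 + 97/133 = 723.73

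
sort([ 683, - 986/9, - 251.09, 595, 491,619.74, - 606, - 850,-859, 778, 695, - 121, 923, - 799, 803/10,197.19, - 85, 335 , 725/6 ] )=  [ - 859, - 850 , - 799, - 606,-251.09 , - 121, - 986/9, - 85, 803/10,725/6,197.19, 335,491, 595,619.74,683,695,778,923 ]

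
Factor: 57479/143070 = 2^(- 1)*3^( -1)*5^( - 1) * 19^(  -  1 )*229^1 = 229/570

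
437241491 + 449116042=886357533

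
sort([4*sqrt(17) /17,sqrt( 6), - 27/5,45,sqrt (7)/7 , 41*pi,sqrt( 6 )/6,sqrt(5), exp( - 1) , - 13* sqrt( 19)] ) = [ - 13* sqrt(19), - 27/5,exp(  -  1),  sqrt( 7)/7,  sqrt( 6)/6,4*sqrt (17 )/17,sqrt( 5), sqrt( 6), 45, 41*pi]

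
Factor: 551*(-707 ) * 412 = - 160497484 = - 2^2*7^1*19^1*29^1*101^1*103^1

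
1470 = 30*49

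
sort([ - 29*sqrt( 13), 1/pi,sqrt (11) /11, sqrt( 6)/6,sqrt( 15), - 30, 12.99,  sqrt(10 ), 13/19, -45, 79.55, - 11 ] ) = [ - 29*sqrt( 13 )  , - 45,-30 , - 11,  sqrt( 11 ) /11, 1/pi, sqrt(6 ) /6, 13/19, sqrt( 10), sqrt(15),12.99, 79.55 ]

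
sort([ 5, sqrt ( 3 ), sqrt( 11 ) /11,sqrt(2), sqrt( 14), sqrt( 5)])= [ sqrt ( 11)/11,sqrt(2),sqrt( 3 ), sqrt(5),sqrt( 14 ),  5 ]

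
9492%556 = 40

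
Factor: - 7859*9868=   -  77552612= - 2^2 *29^1*271^1 * 2467^1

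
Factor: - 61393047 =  - 3^1 * 19^1*103^1*10457^1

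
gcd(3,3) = 3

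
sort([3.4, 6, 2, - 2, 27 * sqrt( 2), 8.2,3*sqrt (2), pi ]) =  [ - 2, 2,pi, 3.4, 3*sqrt( 2 ) , 6,8.2, 27 * sqrt(2) ] 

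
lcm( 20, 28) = 140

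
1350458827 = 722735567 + 627723260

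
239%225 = 14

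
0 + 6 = 6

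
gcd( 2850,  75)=75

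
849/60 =283/20  =  14.15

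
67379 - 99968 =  - 32589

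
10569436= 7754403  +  2815033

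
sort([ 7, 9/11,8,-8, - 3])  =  [ - 8, - 3,9/11, 7, 8 ] 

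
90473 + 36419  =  126892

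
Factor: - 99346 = -2^1*13^1 *3821^1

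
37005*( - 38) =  - 1406190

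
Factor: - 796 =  - 2^2*199^1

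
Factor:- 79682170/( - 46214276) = 39841085/23107138=2^(-1)*5^1*7968217^1*11553569^(-1)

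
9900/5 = 1980= 1980.00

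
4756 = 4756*1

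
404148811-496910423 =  - 92761612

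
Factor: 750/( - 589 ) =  - 2^1*3^1*5^3*19^(- 1)*31^( - 1 )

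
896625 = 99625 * 9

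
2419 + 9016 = 11435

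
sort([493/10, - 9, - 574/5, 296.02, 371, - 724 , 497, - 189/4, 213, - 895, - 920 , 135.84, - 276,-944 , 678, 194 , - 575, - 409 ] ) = [ - 944,  -  920, - 895 , - 724,  -  575 , - 409, - 276, - 574/5, - 189/4 , - 9 , 493/10,  135.84,  194 , 213,296.02, 371,497,678 ] 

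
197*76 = 14972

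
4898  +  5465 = 10363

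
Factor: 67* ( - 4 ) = -268 = - 2^2*67^1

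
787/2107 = 787/2107 = 0.37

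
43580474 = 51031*854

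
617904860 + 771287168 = 1389192028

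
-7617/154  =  -7617/154 = - 49.46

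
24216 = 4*6054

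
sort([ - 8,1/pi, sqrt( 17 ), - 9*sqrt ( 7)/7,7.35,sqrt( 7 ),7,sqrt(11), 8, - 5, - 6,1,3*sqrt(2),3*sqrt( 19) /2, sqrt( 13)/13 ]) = [-8,  -  6, - 5,  -  9*sqrt(7) /7,sqrt(13 ) /13, 1/pi, 1,  sqrt( 7),sqrt( 11),sqrt( 17),3 *sqrt( 2 ), 3*sqrt( 19) /2,7,7.35,8 ] 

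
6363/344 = 18 + 171/344 = 18.50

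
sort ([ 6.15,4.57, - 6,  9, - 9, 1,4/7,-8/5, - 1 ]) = [ -9, - 6, - 8/5,-1,4/7 , 1, 4.57, 6.15,9 ] 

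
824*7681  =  6329144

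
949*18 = 17082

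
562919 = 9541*59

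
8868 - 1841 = 7027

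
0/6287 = 0 = 0.00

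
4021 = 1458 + 2563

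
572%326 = 246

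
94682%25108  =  19358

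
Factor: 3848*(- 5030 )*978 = - 2^5*3^1 * 5^1*13^1*37^1*163^1*503^1= - 18929620320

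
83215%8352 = 8047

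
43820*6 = 262920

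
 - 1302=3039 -4341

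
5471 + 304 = 5775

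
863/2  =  431 + 1/2= 431.50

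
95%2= 1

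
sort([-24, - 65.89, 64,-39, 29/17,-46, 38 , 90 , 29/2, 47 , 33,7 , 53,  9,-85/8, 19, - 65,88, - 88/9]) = [ - 65.89 ,-65 , - 46,-39, - 24,  -  85/8, - 88/9,29/17,7 , 9,29/2,19,33 , 38,47,53, 64,88, 90 ]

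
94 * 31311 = 2943234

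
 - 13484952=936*(-14407) 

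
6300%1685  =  1245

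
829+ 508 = 1337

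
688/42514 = 344/21257 = 0.02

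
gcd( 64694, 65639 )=7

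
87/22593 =29/7531 = 0.00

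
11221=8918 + 2303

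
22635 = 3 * 7545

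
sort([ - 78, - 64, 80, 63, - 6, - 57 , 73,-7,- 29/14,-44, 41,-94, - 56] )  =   [  -  94,  -  78,-64,-57, - 56, - 44,  -  7, - 6,-29/14, 41, 63,73, 80] 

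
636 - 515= 121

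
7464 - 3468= 3996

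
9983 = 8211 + 1772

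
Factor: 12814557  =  3^1*7^1*610217^1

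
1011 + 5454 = 6465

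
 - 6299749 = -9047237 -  - 2747488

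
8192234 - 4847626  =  3344608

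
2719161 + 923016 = 3642177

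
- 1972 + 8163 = 6191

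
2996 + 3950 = 6946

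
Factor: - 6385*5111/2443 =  - 32633735/2443 = -  5^1*7^(-1 )*19^1*269^1*349^( - 1)*1277^1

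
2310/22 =105 = 105.00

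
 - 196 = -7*28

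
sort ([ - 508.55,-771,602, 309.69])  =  [-771, - 508.55  ,  309.69,602] 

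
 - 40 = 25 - 65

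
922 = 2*461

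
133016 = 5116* 26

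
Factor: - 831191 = -831191^1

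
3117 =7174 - 4057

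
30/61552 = 15/30776 = 0.00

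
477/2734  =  477/2734 = 0.17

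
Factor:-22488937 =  - 937^1*24001^1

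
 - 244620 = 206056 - 450676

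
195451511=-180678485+376129996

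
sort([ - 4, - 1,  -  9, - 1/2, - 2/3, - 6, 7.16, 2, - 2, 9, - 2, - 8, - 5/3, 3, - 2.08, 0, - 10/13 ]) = [- 9,  -  8, - 6 , - 4, -2.08 ,  -  2, - 2,  -  5/3, - 1, - 10/13,  -  2/3, - 1/2,0,2,  3, 7.16,9 ] 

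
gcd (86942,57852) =2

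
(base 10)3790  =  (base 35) 33A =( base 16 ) ece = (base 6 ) 25314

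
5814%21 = 18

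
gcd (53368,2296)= 56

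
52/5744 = 13/1436 = 0.01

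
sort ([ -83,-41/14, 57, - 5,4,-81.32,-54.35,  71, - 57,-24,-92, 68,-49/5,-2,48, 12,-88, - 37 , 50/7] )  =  [ - 92,-88, - 83,  -  81.32,-57,  -  54.35, - 37,-24, - 49/5,-5,-41/14,-2,4,50/7, 12,48,57,68, 71] 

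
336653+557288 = 893941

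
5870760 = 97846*60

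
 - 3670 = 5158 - 8828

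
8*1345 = 10760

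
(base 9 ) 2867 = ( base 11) 16a0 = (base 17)788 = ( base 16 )877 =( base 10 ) 2167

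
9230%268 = 118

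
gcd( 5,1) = 1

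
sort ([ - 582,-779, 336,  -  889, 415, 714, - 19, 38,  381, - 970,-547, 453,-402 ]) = [- 970 ,-889, - 779,  -  582,-547, - 402,-19, 38, 336,  381,415,453,714] 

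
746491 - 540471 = 206020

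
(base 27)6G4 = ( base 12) 294a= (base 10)4810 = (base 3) 20121011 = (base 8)11312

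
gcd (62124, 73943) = 1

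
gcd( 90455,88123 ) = 1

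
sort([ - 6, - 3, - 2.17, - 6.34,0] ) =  [ - 6.34, - 6, - 3, - 2.17, 0 ] 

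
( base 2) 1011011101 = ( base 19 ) 20b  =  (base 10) 733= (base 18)24d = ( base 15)33D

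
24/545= 24/545 = 0.04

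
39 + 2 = 41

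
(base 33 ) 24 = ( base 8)106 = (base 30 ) 2A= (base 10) 70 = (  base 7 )130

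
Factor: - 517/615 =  - 3^( - 1)*5^ (-1 )*11^1 * 41^(-1)*47^1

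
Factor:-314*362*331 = -2^2 * 157^1*181^1*331^1=-37624108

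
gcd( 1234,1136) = 2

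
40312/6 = 20156/3 = 6718.67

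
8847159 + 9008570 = 17855729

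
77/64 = 1 + 13/64 = 1.20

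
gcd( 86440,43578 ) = 2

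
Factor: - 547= - 547^1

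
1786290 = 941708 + 844582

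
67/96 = 67/96 = 0.70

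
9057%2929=270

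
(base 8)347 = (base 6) 1023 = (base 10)231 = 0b11100111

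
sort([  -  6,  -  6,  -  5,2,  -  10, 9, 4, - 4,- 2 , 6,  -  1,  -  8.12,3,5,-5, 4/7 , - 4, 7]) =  [ - 10, - 8.12, - 6,-6, - 5, - 5,  -  4, - 4, - 2, -1, 4/7,2,3,4,5,6, 7, 9 ]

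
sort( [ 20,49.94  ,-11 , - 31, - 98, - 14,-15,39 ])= [ - 98, - 31, - 15, - 14, -11,20,39, 49.94 ] 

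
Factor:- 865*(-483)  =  417795 =3^1*5^1*7^1*23^1*173^1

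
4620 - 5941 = -1321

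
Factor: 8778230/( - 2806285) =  - 1755646/561257 = - 2^1 * 101^( - 1 )*5557^(-1)*877823^1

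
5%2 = 1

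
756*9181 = 6940836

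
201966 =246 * 821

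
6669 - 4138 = 2531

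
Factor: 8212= 2^2 * 2053^1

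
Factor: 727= 727^1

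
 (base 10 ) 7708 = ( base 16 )1E1C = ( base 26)BAC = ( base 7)31321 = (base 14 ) 2b48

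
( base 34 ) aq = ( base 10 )366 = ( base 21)H9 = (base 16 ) 16e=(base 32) be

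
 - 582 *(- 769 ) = 447558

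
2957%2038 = 919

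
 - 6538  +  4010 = - 2528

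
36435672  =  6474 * 5628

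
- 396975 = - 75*5293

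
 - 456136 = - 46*9916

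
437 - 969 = - 532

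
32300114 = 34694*931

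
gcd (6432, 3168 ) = 96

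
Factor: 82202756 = 2^2*43^1*229^1*2087^1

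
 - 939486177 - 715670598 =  - 1655156775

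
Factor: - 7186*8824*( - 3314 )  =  2^5*1103^1*1657^1*3593^1= 210138300896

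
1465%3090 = 1465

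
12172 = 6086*2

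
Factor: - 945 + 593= -352 =- 2^5*11^1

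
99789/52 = 99789/52 = 1919.02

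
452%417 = 35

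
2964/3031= 2964/3031 = 0.98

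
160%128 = 32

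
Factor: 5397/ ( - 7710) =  - 2^(-1 )*5^( - 1)*7^1= - 7/10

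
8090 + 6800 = 14890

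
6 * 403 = 2418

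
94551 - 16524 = 78027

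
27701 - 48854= - 21153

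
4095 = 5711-1616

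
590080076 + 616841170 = 1206921246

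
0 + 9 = 9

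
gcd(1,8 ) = 1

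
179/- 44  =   - 5 + 41/44 = - 4.07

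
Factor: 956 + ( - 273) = 683 = 683^1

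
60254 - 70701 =- 10447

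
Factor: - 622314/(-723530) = 3^2 * 5^( - 1)*7^1*11^1*449^1 * 72353^(-1) = 311157/361765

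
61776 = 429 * 144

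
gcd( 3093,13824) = 3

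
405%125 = 30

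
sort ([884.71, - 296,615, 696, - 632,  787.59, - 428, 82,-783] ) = [-783, - 632, - 428,-296, 82,  615 , 696,787.59,884.71 ] 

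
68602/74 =34301/37 = 927.05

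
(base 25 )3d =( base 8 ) 130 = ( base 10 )88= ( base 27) 37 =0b1011000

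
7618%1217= 316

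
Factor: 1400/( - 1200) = -2^(-1 ) * 3^(-1 )*7^1=-7/6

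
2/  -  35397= - 2/35397 = - 0.00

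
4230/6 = 705 =705.00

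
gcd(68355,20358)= 9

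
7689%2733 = 2223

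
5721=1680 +4041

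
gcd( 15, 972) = 3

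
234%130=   104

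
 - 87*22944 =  - 1996128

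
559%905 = 559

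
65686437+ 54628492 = 120314929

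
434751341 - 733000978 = -298249637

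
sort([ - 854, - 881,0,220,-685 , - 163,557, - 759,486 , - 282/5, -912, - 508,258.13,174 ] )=[  -  912,- 881, -854, - 759, - 685,-508,-163, - 282/5,0,174,220,258.13,  486, 557 ] 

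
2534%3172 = 2534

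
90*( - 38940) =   -  3504600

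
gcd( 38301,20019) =3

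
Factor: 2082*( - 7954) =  - 16560228 = - 2^2 * 3^1*41^1*97^1*347^1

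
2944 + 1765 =4709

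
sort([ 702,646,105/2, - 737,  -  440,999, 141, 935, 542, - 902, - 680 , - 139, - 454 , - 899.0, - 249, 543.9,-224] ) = [ - 902, -899.0  , - 737,-680, - 454, - 440,-249,-224 , - 139,105/2,141,542 , 543.9, 646, 702,935 , 999 ]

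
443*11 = 4873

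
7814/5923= 7814/5923  =  1.32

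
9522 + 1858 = 11380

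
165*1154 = 190410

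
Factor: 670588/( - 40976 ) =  - 2^( - 2)*13^(-1)* 23^1*37^1  =  - 851/52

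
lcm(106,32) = 1696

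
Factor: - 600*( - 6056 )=2^6*3^1 *5^2*757^1  =  3633600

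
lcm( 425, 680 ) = 3400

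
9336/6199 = 9336/6199 = 1.51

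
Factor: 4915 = 5^1 *983^1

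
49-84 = -35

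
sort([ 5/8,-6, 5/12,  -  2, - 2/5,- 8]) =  [-8,-6, - 2, - 2/5, 5/12,5/8]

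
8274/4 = 2068 + 1/2 = 2068.50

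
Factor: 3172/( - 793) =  - 4 = - 2^2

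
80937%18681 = 6213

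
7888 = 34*232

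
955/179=955/179  =  5.34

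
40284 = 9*4476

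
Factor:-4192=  - 2^5 * 131^1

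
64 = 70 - 6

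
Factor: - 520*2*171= - 177840  =  - 2^4*3^2*5^1*13^1*19^1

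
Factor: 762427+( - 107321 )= 2^1 * 327553^1= 655106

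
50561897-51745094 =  - 1183197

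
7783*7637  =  59438771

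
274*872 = 238928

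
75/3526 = 75/3526 = 0.02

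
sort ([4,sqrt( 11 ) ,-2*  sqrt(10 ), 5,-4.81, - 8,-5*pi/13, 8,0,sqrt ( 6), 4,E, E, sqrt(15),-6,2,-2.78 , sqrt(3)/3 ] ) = [ - 8, - 2*sqrt(10),-6, - 4.81,  -  2.78,  -  5 *pi/13, 0, sqrt(3)/3, 2,sqrt(6),E,E,sqrt( 11 ),sqrt( 15),4,4, 5, 8 ] 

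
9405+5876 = 15281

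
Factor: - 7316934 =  - 2^1*3^1*1219489^1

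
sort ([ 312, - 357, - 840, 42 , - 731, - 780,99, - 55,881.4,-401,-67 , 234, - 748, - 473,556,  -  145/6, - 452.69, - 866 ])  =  [ - 866, - 840, - 780, - 748, -731,-473 , - 452.69, - 401, - 357, - 67, - 55,-145/6,42,99, 234, 312, 556,881.4]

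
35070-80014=  -  44944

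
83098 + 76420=159518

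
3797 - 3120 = 677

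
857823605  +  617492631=1475316236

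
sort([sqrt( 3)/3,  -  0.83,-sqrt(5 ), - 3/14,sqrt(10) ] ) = [-sqrt(5), - 0.83,- 3/14, sqrt(3)/3,sqrt( 10)]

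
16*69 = 1104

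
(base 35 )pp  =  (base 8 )1604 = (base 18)2e0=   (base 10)900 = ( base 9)1210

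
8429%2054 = 213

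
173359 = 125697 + 47662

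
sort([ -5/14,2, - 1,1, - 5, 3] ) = [ - 5 , - 1, - 5/14, 1 , 2, 3]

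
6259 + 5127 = 11386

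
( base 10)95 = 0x5f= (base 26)3h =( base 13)74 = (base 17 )5A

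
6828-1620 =5208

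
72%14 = 2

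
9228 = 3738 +5490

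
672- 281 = 391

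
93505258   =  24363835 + 69141423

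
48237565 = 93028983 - 44791418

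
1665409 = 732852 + 932557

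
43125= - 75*(-575) 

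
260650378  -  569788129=- 309137751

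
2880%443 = 222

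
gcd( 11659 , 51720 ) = 1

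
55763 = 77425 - 21662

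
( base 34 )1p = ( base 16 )3b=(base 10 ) 59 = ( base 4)323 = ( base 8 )73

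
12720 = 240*53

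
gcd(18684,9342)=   9342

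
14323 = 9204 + 5119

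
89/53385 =89/53385 = 0.00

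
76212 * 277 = 21110724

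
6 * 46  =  276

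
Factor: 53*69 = 3^1*23^1*53^1 = 3657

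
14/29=14/29 = 0.48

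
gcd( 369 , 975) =3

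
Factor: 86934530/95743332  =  43467265/47871666  =  2^( -1)*3^(  -  2)*5^1*71^1*122443^1*2659537^( - 1)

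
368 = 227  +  141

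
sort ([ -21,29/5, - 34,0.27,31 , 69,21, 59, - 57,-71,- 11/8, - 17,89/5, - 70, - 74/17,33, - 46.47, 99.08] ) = [ - 71, - 70,-57, - 46.47, - 34, - 21,-17,-74/17,- 11/8,0.27,29/5,89/5,21,31,33,59, 69, 99.08]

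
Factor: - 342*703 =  - 2^1*3^2*19^2*37^1 = - 240426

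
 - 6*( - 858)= 5148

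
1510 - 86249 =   -  84739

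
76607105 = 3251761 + 73355344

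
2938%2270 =668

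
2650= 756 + 1894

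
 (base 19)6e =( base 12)A8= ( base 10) 128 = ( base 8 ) 200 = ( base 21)62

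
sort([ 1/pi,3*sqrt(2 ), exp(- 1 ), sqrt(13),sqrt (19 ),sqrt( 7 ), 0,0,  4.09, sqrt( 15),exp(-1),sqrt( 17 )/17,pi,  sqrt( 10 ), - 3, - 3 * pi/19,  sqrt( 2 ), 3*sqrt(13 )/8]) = [  -  3, - 3*pi/19, 0,0,sqrt( 17 )/17,1/pi,exp( - 1 ),exp(-1),  3*sqrt( 13 )/8, sqrt(  2 ), sqrt(7 ),pi,sqrt( 10 ),sqrt( 13 ),sqrt (15 ),4.09, 3*sqrt( 2),  sqrt(19 )]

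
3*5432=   16296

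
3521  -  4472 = -951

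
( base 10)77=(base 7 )140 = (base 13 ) 5c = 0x4D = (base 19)41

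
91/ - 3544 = - 91/3544 = - 0.03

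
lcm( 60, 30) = 60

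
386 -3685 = -3299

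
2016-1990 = 26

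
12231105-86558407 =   -  74327302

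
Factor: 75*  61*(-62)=-2^1 * 3^1 * 5^2*31^1*61^1 = - 283650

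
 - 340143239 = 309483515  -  649626754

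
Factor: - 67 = - 67^1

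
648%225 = 198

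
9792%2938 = 978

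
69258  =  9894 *7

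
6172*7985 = 49283420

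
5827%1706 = 709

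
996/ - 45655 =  - 996/45655  =  - 0.02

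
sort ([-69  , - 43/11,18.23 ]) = [ - 69, - 43/11,  18.23]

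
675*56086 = 37858050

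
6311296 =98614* 64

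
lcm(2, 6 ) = 6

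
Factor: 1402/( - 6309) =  - 2^1*3^(-2)=- 2/9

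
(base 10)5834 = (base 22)c14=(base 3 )22000002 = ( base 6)43002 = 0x16ca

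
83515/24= 3479 + 19/24 = 3479.79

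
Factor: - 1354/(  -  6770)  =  1/5 = 5^( - 1)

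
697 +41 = 738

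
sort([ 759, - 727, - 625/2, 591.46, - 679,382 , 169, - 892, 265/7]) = [ - 892, - 727, - 679, - 625/2,265/7,169, 382, 591.46, 759 ]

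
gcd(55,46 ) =1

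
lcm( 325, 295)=19175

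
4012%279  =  106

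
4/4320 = 1/1080 = 0.00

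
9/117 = 1/13 = 0.08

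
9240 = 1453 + 7787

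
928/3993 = 928/3993 = 0.23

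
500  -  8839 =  - 8339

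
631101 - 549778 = 81323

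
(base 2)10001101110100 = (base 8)21564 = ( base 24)FI4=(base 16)2374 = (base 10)9076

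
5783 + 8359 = 14142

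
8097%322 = 47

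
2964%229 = 216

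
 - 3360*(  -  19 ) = 63840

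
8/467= 8/467 = 0.02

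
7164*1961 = 14048604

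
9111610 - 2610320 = 6501290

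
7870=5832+2038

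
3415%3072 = 343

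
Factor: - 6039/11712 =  - 33/64   =  -2^ ( - 6 )*3^1*11^1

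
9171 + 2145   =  11316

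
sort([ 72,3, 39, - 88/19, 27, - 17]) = [-17, - 88/19 , 3,27,39 , 72]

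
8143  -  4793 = 3350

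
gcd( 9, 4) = 1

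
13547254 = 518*26153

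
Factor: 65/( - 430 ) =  - 13/86 = - 2^ ( - 1)*13^1 * 43^( - 1)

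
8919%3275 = 2369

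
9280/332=27 + 79/83   =  27.95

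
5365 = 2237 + 3128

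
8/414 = 4/207 = 0.02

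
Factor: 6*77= 2^1*3^1*7^1*11^1 = 462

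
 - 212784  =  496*(- 429)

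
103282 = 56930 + 46352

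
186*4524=841464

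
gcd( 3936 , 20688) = 48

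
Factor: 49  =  7^2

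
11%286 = 11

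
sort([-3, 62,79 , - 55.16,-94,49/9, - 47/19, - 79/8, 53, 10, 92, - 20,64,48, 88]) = [  -  94,-55.16, - 20, - 79/8 ,-3, - 47/19, 49/9, 10,48, 53,62,64, 79, 88, 92]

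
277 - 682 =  - 405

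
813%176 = 109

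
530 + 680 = 1210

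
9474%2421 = 2211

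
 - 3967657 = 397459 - 4365116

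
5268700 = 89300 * 59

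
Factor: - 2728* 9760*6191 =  - 164837108480 = -2^8* 5^1*11^1*31^1*41^1 * 61^1*151^1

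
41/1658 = 41/1658   =  0.02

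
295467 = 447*661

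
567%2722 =567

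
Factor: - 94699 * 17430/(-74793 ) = 550201190/24931= 2^1*5^1*7^1*11^1 *83^1 *107^( - 1 ) * 233^(-1)*8609^1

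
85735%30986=23763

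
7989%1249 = 495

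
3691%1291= 1109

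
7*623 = 4361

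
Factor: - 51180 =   -  2^2*3^1*5^1*853^1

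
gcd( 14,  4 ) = 2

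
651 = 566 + 85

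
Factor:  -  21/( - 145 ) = 3^1 * 5^( - 1)*7^1*29^( - 1)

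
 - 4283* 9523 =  - 40787009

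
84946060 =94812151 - 9866091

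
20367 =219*93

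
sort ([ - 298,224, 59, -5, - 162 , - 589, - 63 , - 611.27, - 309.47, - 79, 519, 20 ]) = [ - 611.27 ,-589, - 309.47, - 298, - 162,  -  79, - 63, - 5,20  ,  59, 224,519]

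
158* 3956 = 625048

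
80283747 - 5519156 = 74764591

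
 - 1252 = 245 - 1497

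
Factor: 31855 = 5^1*23^1*277^1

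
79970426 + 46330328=126300754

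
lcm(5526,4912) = 44208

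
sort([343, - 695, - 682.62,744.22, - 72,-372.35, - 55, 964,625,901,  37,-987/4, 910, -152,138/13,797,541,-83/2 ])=[ - 695,-682.62, - 372.35,- 987/4,-152, - 72, -55, -83/2,138/13, 37,343, 541,625, 744.22,797,901, 910 , 964]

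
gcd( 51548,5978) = 98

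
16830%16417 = 413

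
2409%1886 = 523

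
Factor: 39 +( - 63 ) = - 24 = - 2^3*3^1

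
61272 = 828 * 74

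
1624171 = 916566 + 707605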